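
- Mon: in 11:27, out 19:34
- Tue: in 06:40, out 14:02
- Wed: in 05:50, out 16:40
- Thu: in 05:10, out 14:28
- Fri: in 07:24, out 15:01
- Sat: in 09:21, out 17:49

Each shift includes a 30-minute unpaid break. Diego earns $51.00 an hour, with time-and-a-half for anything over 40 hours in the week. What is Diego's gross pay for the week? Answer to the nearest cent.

Mon: 11:27–19:34 = 8 h 7 min; less 30 min break → 7 h 37 min
Tue: 06:40–14:02 = 7 h 22 min; less 30 min break → 6 h 52 min
Wed: 05:50–16:40 = 10 h 50 min; less 30 min break → 10 h 20 min
Thu: 05:10–14:28 = 9 h 18 min; less 30 min break → 8 h 48 min
Fri: 07:24–15:01 = 7 h 37 min; less 30 min break → 7 h 7 min
Sat: 09:21–17:49 = 8 h 28 min; less 30 min break → 7 h 58 min
Total worked: 48 h 42 min = 2922 min.
Regular 40 h 0 min = 2400 min at $51.00/h; overtime 8 h 42 min = 522 min at $76.50/h.
Pay = (2400 × $51.00 + 522 × $76.50) ÷ 60 = $2705.55.

$2705.55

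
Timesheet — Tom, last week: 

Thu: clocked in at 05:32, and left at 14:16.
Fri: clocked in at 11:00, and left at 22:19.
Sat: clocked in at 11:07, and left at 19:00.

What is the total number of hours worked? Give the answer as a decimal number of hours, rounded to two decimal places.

Thu: 05:32–14:16 = 8 h 44 min
Fri: 11:00–22:19 = 11 h 19 min
Sat: 11:07–19:00 = 7 h 53 min
Total: 8 h 44 min + 11 h 19 min + 7 h 53 min = 27 h 56 min.

27.93 hours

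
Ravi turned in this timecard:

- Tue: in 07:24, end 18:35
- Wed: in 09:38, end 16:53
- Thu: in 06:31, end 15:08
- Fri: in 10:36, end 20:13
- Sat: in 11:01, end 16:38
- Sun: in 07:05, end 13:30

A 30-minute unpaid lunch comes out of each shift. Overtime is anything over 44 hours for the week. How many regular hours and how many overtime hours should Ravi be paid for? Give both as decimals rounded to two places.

Regular 44.00 hours, overtime 1.70 hours

Tue: 07:24–18:35 = 11 h 11 min; less 30 min break → 10 h 41 min
Wed: 09:38–16:53 = 7 h 15 min; less 30 min break → 6 h 45 min
Thu: 06:31–15:08 = 8 h 37 min; less 30 min break → 8 h 7 min
Fri: 10:36–20:13 = 9 h 37 min; less 30 min break → 9 h 7 min
Sat: 11:01–16:38 = 5 h 37 min; less 30 min break → 5 h 7 min
Sun: 07:05–13:30 = 6 h 25 min; less 30 min break → 5 h 55 min
Total worked: 45 h 42 min = 45.70 h.
Threshold 44 h → overtime 1 h 42 min, regular 44 h 0 min.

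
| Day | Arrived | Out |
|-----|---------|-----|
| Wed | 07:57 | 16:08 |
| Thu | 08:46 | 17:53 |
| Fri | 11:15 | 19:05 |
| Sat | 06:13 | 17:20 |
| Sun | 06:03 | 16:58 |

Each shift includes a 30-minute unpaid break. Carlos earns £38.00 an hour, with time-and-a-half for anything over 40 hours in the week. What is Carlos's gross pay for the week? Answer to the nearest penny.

Wed: 07:57–16:08 = 8 h 11 min; less 30 min break → 7 h 41 min
Thu: 08:46–17:53 = 9 h 7 min; less 30 min break → 8 h 37 min
Fri: 11:15–19:05 = 7 h 50 min; less 30 min break → 7 h 20 min
Sat: 06:13–17:20 = 11 h 7 min; less 30 min break → 10 h 37 min
Sun: 06:03–16:58 = 10 h 55 min; less 30 min break → 10 h 25 min
Total worked: 44 h 40 min = 2680 min.
Regular 40 h 0 min = 2400 min at £38.00/h; overtime 4 h 40 min = 280 min at £57.00/h.
Pay = (2400 × £38.00 + 280 × £57.00) ÷ 60 = £1786.00.

£1786.00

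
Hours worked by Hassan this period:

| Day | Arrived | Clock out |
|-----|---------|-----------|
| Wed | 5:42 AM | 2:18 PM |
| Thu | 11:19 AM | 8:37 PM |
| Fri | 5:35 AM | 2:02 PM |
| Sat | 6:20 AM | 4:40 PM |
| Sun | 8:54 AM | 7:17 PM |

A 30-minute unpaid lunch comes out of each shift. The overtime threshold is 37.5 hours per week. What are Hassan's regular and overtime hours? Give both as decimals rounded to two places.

Wed: 5:42 AM–2:18 PM = 8 h 36 min; less 30 min break → 8 h 6 min
Thu: 11:19 AM–8:37 PM = 9 h 18 min; less 30 min break → 8 h 48 min
Fri: 5:35 AM–2:02 PM = 8 h 27 min; less 30 min break → 7 h 57 min
Sat: 6:20 AM–4:40 PM = 10 h 20 min; less 30 min break → 9 h 50 min
Sun: 8:54 AM–7:17 PM = 10 h 23 min; less 30 min break → 9 h 53 min
Total worked: 44 h 34 min = 44.57 h.
Threshold 37.5 h → overtime 7 h 4 min, regular 37 h 30 min.

Regular 37.50 hours, overtime 7.07 hours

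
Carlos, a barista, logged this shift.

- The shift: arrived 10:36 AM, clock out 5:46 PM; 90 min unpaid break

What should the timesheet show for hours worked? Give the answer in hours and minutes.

5 h 40 min

The shift: 10:36 AM–5:46 PM = 7 h 10 min; less 90 min break → 5 h 40 min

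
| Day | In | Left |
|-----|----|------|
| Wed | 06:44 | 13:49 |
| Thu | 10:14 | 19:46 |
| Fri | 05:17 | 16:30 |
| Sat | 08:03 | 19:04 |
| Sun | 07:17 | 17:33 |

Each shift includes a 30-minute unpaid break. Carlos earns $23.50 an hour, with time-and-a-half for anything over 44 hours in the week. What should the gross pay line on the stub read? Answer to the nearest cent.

Wed: 06:44–13:49 = 7 h 5 min; less 30 min break → 6 h 35 min
Thu: 10:14–19:46 = 9 h 32 min; less 30 min break → 9 h 2 min
Fri: 05:17–16:30 = 11 h 13 min; less 30 min break → 10 h 43 min
Sat: 08:03–19:04 = 11 h 1 min; less 30 min break → 10 h 31 min
Sun: 07:17–17:33 = 10 h 16 min; less 30 min break → 9 h 46 min
Total worked: 46 h 37 min = 2797 min.
Regular 44 h 0 min = 2640 min at $23.50/h; overtime 2 h 37 min = 157 min at $35.25/h.
Pay = (2640 × $23.50 + 157 × $35.25) ÷ 60 = $1126.24.

$1126.24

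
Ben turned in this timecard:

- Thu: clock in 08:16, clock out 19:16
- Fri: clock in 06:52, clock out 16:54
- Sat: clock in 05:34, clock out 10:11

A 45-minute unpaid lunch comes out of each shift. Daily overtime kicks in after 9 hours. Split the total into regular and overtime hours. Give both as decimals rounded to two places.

Thu: 08:16–19:16 = 11 h 0 min; less 45 min break → 10 h 15 min
Fri: 06:52–16:54 = 10 h 2 min; less 45 min break → 9 h 17 min
Sat: 05:34–10:11 = 4 h 37 min; less 45 min break → 3 h 52 min
Thu reg 9 h 0 min / OT 1 h 15 min; Fri reg 9 h 0 min / OT 0 h 17 min; Sat reg 3 h 52 min / OT 0 h 0 min.
Totals: regular 21 h 52 min, overtime 1 h 32 min.

Regular 21.87 hours, overtime 1.53 hours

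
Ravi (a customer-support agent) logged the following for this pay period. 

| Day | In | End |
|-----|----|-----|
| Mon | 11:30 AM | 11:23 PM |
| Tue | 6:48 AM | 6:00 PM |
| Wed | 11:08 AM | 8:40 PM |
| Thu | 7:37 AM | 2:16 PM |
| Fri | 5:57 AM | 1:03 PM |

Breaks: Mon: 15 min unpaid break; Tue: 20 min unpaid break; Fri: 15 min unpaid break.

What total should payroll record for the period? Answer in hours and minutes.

Mon: 11:30 AM–11:23 PM = 11 h 53 min; less 15 min break → 11 h 38 min
Tue: 6:48 AM–6:00 PM = 11 h 12 min; less 20 min break → 10 h 52 min
Wed: 11:08 AM–8:40 PM = 9 h 32 min
Thu: 7:37 AM–2:16 PM = 6 h 39 min
Fri: 5:57 AM–1:03 PM = 7 h 6 min; less 15 min break → 6 h 51 min
Total: 11 h 38 min + 10 h 52 min + 9 h 32 min + 6 h 39 min + 6 h 51 min = 45 h 32 min.

45 h 32 min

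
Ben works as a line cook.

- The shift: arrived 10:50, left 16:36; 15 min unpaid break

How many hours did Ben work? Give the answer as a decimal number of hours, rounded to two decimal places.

5.52 hours

The shift: 10:50–16:36 = 5 h 46 min; less 15 min break → 5 h 31 min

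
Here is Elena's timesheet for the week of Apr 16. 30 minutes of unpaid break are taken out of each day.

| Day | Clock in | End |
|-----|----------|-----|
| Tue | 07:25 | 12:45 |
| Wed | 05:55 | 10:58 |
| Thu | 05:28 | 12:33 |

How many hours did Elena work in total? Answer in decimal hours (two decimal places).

Tue: 07:25–12:45 = 5 h 20 min; less 30 min break → 4 h 50 min
Wed: 05:55–10:58 = 5 h 3 min; less 30 min break → 4 h 33 min
Thu: 05:28–12:33 = 7 h 5 min; less 30 min break → 6 h 35 min
Total: 4 h 50 min + 4 h 33 min + 6 h 35 min = 15 h 58 min.

15.97 hours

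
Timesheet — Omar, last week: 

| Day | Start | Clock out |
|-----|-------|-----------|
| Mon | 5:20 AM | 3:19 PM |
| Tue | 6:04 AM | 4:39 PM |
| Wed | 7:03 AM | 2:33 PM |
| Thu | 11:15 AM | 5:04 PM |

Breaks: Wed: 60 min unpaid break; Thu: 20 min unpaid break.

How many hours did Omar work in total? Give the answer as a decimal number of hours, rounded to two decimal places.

32.55 hours

Mon: 5:20 AM–3:19 PM = 9 h 59 min
Tue: 6:04 AM–4:39 PM = 10 h 35 min
Wed: 7:03 AM–2:33 PM = 7 h 30 min; less 60 min break → 6 h 30 min
Thu: 11:15 AM–5:04 PM = 5 h 49 min; less 20 min break → 5 h 29 min
Total: 9 h 59 min + 10 h 35 min + 6 h 30 min + 5 h 29 min = 32 h 33 min.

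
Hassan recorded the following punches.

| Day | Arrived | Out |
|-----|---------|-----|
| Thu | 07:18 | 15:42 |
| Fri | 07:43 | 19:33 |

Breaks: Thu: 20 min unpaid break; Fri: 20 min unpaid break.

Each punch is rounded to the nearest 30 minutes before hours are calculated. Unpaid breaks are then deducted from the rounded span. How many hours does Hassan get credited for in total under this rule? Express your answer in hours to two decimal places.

Thu: in 07:18→07:30, out 15:42→15:30; 8 h 0 min − 20 min = 7 h 40 min
Fri: in 07:43→07:30, out 19:33→19:30; 12 h 0 min − 20 min = 11 h 40 min
Total credited: 19 h 20 min.

19.33 hours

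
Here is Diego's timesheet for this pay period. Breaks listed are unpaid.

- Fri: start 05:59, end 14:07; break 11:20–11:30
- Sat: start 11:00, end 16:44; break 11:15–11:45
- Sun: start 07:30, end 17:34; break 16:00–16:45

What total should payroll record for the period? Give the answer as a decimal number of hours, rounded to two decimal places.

Fri: 05:59–14:07 = 8 h 8 min; less 10 min break → 7 h 58 min
Sat: 11:00–16:44 = 5 h 44 min; less 30 min break → 5 h 14 min
Sun: 07:30–17:34 = 10 h 4 min; less 45 min break → 9 h 19 min
Total: 7 h 58 min + 5 h 14 min + 9 h 19 min = 22 h 31 min.

22.52 hours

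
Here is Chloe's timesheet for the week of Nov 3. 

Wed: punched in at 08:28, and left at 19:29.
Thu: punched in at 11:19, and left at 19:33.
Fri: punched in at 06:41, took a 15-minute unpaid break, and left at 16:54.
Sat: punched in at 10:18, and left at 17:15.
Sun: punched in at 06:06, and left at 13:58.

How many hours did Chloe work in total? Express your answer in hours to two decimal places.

Wed: 08:28–19:29 = 11 h 1 min
Thu: 11:19–19:33 = 8 h 14 min
Fri: 06:41–16:54 = 10 h 13 min; less 15 min break → 9 h 58 min
Sat: 10:18–17:15 = 6 h 57 min
Sun: 06:06–13:58 = 7 h 52 min
Total: 11 h 1 min + 8 h 14 min + 9 h 58 min + 6 h 57 min + 7 h 52 min = 44 h 2 min.

44.03 hours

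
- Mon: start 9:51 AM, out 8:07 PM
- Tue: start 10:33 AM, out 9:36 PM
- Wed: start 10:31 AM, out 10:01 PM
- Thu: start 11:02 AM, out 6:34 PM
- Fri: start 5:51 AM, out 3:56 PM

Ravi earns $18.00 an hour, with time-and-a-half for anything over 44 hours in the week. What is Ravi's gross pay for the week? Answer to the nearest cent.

$965.70

Mon: 9:51 AM–8:07 PM = 10 h 16 min
Tue: 10:33 AM–9:36 PM = 11 h 3 min
Wed: 10:31 AM–10:01 PM = 11 h 30 min
Thu: 11:02 AM–6:34 PM = 7 h 32 min
Fri: 5:51 AM–3:56 PM = 10 h 5 min
Total worked: 50 h 26 min = 3026 min.
Regular 44 h 0 min = 2640 min at $18.00/h; overtime 6 h 26 min = 386 min at $27.00/h.
Pay = (2640 × $18.00 + 386 × $27.00) ÷ 60 = $965.70.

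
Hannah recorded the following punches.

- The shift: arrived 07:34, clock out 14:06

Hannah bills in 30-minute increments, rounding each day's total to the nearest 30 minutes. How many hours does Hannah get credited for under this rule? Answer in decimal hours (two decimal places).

6.50 hours

The shift: 07:34–14:06 = 6 h 32 min → rounds to 6 h 30 min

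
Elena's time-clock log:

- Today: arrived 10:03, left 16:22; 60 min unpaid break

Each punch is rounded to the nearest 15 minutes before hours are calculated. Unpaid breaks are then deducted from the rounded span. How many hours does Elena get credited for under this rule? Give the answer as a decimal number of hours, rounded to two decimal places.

Today: in 10:03→10:00, out 16:22→16:15; 6 h 15 min − 60 min = 5 h 15 min

5.25 hours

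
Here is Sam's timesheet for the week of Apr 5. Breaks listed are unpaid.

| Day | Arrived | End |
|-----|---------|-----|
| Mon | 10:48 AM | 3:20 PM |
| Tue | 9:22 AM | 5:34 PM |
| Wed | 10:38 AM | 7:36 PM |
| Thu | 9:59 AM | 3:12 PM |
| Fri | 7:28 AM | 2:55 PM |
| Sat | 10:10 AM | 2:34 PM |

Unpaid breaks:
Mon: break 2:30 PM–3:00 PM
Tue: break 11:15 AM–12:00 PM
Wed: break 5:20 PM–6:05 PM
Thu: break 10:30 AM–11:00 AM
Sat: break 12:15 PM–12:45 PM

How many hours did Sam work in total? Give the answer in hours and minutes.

35 h 46 min

Mon: 10:48 AM–3:20 PM = 4 h 32 min; less 30 min break → 4 h 2 min
Tue: 9:22 AM–5:34 PM = 8 h 12 min; less 45 min break → 7 h 27 min
Wed: 10:38 AM–7:36 PM = 8 h 58 min; less 45 min break → 8 h 13 min
Thu: 9:59 AM–3:12 PM = 5 h 13 min; less 30 min break → 4 h 43 min
Fri: 7:28 AM–2:55 PM = 7 h 27 min
Sat: 10:10 AM–2:34 PM = 4 h 24 min; less 30 min break → 3 h 54 min
Total: 4 h 2 min + 7 h 27 min + 8 h 13 min + 4 h 43 min + 7 h 27 min + 3 h 54 min = 35 h 46 min.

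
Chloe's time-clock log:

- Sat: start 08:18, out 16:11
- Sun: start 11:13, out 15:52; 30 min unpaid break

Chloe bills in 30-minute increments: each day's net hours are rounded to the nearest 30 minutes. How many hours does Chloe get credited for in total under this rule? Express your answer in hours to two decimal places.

12.00 hours

Sat: 08:18–16:11 = 7 h 53 min → rounds to 8 h 0 min
Sun: 11:13–15:52 = 4 h 39 min − 30 min = 4 h 9 min → rounds to 4 h 0 min
Total credited: 12 h 0 min.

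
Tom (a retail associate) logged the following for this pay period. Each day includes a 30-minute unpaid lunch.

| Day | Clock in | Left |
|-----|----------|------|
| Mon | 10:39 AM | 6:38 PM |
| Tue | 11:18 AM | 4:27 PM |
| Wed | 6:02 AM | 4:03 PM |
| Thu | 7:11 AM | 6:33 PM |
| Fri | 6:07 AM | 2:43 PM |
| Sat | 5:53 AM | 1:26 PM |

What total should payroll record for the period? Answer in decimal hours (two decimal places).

Mon: 10:39 AM–6:38 PM = 7 h 59 min; less 30 min break → 7 h 29 min
Tue: 11:18 AM–4:27 PM = 5 h 9 min; less 30 min break → 4 h 39 min
Wed: 6:02 AM–4:03 PM = 10 h 1 min; less 30 min break → 9 h 31 min
Thu: 7:11 AM–6:33 PM = 11 h 22 min; less 30 min break → 10 h 52 min
Fri: 6:07 AM–2:43 PM = 8 h 36 min; less 30 min break → 8 h 6 min
Sat: 5:53 AM–1:26 PM = 7 h 33 min; less 30 min break → 7 h 3 min
Total: 7 h 29 min + 4 h 39 min + 9 h 31 min + 10 h 52 min + 8 h 6 min + 7 h 3 min = 47 h 40 min.

47.67 hours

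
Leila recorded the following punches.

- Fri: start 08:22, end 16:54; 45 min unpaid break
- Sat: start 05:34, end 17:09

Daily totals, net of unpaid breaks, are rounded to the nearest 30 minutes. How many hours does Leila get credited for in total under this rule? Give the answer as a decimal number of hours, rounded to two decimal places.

Fri: 08:22–16:54 = 8 h 32 min − 45 min = 7 h 47 min → rounds to 8 h 0 min
Sat: 05:34–17:09 = 11 h 35 min → rounds to 11 h 30 min
Total credited: 19 h 30 min.

19.50 hours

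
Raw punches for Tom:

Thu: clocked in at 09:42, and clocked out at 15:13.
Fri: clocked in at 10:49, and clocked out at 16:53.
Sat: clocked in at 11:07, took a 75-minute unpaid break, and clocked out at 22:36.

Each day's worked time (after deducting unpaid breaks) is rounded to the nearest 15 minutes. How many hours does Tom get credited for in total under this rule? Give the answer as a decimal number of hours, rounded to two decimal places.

Thu: 09:42–15:13 = 5 h 31 min → rounds to 5 h 30 min
Fri: 10:49–16:53 = 6 h 4 min → rounds to 6 h 0 min
Sat: 11:07–22:36 = 11 h 29 min − 75 min = 10 h 14 min → rounds to 10 h 15 min
Total credited: 21 h 45 min.

21.75 hours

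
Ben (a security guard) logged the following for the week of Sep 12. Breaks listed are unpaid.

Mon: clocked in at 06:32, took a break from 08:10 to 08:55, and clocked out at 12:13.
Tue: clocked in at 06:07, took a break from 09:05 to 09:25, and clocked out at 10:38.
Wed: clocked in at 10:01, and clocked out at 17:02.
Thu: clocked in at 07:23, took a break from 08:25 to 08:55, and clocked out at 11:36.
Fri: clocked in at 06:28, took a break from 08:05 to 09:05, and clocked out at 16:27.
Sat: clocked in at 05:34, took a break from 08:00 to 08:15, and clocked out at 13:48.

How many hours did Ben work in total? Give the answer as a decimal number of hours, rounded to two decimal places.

36.82 hours

Mon: 06:32–12:13 = 5 h 41 min; less 45 min break → 4 h 56 min
Tue: 06:07–10:38 = 4 h 31 min; less 20 min break → 4 h 11 min
Wed: 10:01–17:02 = 7 h 1 min
Thu: 07:23–11:36 = 4 h 13 min; less 30 min break → 3 h 43 min
Fri: 06:28–16:27 = 9 h 59 min; less 60 min break → 8 h 59 min
Sat: 05:34–13:48 = 8 h 14 min; less 15 min break → 7 h 59 min
Total: 4 h 56 min + 4 h 11 min + 7 h 1 min + 3 h 43 min + 8 h 59 min + 7 h 59 min = 36 h 49 min.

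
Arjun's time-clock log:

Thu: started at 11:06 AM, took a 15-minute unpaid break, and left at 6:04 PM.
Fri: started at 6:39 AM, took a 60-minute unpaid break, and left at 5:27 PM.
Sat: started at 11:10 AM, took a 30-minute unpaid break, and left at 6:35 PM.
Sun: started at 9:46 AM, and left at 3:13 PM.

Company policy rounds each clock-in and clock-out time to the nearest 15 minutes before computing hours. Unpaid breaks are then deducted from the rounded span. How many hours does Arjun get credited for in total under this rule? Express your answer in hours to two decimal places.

Thu: in 11:06 AM→11:00 AM, out 6:04 PM→6:00 PM; 7 h 0 min − 15 min = 6 h 45 min
Fri: in 6:39 AM→6:45 AM, out 5:27 PM→5:30 PM; 10 h 45 min − 60 min = 9 h 45 min
Sat: in 11:10 AM→11:15 AM, out 6:35 PM→6:30 PM; 7 h 15 min − 30 min = 6 h 45 min
Sun: in 9:46 AM→9:45 AM, out 3:13 PM→3:15 PM; 5 h 30 min
Total credited: 28 h 45 min.

28.75 hours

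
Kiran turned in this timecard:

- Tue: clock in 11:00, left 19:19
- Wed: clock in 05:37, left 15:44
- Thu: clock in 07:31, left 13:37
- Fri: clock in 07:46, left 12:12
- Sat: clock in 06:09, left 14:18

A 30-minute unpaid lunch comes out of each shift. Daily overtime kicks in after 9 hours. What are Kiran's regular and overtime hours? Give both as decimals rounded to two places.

Regular 34.00 hours, overtime 0.62 hours

Tue: 11:00–19:19 = 8 h 19 min; less 30 min break → 7 h 49 min
Wed: 05:37–15:44 = 10 h 7 min; less 30 min break → 9 h 37 min
Thu: 07:31–13:37 = 6 h 6 min; less 30 min break → 5 h 36 min
Fri: 07:46–12:12 = 4 h 26 min; less 30 min break → 3 h 56 min
Sat: 06:09–14:18 = 8 h 9 min; less 30 min break → 7 h 39 min
Tue reg 7 h 49 min / OT 0 h 0 min; Wed reg 9 h 0 min / OT 0 h 37 min; Thu reg 5 h 36 min / OT 0 h 0 min; Fri reg 3 h 56 min / OT 0 h 0 min; Sat reg 7 h 39 min / OT 0 h 0 min.
Totals: regular 34 h 0 min, overtime 0 h 37 min.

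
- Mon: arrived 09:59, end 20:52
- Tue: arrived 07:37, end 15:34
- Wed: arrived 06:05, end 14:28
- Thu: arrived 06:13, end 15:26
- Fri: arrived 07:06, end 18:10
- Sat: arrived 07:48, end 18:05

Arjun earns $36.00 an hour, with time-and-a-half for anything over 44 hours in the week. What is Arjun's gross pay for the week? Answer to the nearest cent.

Mon: 09:59–20:52 = 10 h 53 min
Tue: 07:37–15:34 = 7 h 57 min
Wed: 06:05–14:28 = 8 h 23 min
Thu: 06:13–15:26 = 9 h 13 min
Fri: 07:06–18:10 = 11 h 4 min
Sat: 07:48–18:05 = 10 h 17 min
Total worked: 57 h 47 min = 3467 min.
Regular 44 h 0 min = 2640 min at $36.00/h; overtime 13 h 47 min = 827 min at $54.00/h.
Pay = (2640 × $36.00 + 827 × $54.00) ÷ 60 = $2328.30.

$2328.30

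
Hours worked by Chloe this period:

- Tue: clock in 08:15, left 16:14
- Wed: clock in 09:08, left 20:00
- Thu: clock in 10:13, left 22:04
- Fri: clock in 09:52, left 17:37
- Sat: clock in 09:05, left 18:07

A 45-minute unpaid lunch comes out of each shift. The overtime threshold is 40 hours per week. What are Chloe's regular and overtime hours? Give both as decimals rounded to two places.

Regular 40.00 hours, overtime 3.73 hours

Tue: 08:15–16:14 = 7 h 59 min; less 45 min break → 7 h 14 min
Wed: 09:08–20:00 = 10 h 52 min; less 45 min break → 10 h 7 min
Thu: 10:13–22:04 = 11 h 51 min; less 45 min break → 11 h 6 min
Fri: 09:52–17:37 = 7 h 45 min; less 45 min break → 7 h 0 min
Sat: 09:05–18:07 = 9 h 2 min; less 45 min break → 8 h 17 min
Total worked: 43 h 44 min = 43.73 h.
Threshold 40 h → overtime 3 h 44 min, regular 40 h 0 min.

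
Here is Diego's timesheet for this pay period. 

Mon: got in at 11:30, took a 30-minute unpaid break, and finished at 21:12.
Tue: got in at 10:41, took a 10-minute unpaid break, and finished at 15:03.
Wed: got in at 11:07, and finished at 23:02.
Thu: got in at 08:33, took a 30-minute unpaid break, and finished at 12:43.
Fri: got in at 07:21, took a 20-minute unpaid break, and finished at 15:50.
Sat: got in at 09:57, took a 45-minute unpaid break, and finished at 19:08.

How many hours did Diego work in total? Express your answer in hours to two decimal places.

45.57 hours

Mon: 11:30–21:12 = 9 h 42 min; less 30 min break → 9 h 12 min
Tue: 10:41–15:03 = 4 h 22 min; less 10 min break → 4 h 12 min
Wed: 11:07–23:02 = 11 h 55 min
Thu: 08:33–12:43 = 4 h 10 min; less 30 min break → 3 h 40 min
Fri: 07:21–15:50 = 8 h 29 min; less 20 min break → 8 h 9 min
Sat: 09:57–19:08 = 9 h 11 min; less 45 min break → 8 h 26 min
Total: 9 h 12 min + 4 h 12 min + 11 h 55 min + 3 h 40 min + 8 h 9 min + 8 h 26 min = 45 h 34 min.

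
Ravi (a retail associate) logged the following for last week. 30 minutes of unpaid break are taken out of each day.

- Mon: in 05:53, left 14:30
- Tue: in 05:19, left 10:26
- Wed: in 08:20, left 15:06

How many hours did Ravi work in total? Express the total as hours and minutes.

Mon: 05:53–14:30 = 8 h 37 min; less 30 min break → 8 h 7 min
Tue: 05:19–10:26 = 5 h 7 min; less 30 min break → 4 h 37 min
Wed: 08:20–15:06 = 6 h 46 min; less 30 min break → 6 h 16 min
Total: 8 h 7 min + 4 h 37 min + 6 h 16 min = 19 h 0 min.

19 h 0 min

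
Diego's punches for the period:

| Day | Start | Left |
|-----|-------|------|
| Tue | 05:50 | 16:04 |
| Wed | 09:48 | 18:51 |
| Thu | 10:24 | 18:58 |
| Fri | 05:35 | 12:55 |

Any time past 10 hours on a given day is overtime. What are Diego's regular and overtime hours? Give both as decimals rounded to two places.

Tue: 05:50–16:04 = 10 h 14 min
Wed: 09:48–18:51 = 9 h 3 min
Thu: 10:24–18:58 = 8 h 34 min
Fri: 05:35–12:55 = 7 h 20 min
Tue reg 10 h 0 min / OT 0 h 14 min; Wed reg 9 h 3 min / OT 0 h 0 min; Thu reg 8 h 34 min / OT 0 h 0 min; Fri reg 7 h 20 min / OT 0 h 0 min.
Totals: regular 34 h 57 min, overtime 0 h 14 min.

Regular 34.95 hours, overtime 0.23 hours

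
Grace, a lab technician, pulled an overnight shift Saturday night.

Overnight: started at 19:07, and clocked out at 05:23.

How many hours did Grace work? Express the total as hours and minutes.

Overnight: 19:07 → midnight = 4 h 53 min; midnight → 05:23 = 5 h 23 min; span 10 h 16 min

10 h 16 min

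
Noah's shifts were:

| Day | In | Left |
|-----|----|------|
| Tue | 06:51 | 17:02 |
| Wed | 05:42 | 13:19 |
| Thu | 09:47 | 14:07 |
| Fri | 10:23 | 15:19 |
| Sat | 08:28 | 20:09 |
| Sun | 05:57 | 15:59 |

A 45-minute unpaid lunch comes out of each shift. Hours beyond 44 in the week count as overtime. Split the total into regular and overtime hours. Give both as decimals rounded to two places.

Regular 44.00 hours, overtime 0.28 hours

Tue: 06:51–17:02 = 10 h 11 min; less 45 min break → 9 h 26 min
Wed: 05:42–13:19 = 7 h 37 min; less 45 min break → 6 h 52 min
Thu: 09:47–14:07 = 4 h 20 min; less 45 min break → 3 h 35 min
Fri: 10:23–15:19 = 4 h 56 min; less 45 min break → 4 h 11 min
Sat: 08:28–20:09 = 11 h 41 min; less 45 min break → 10 h 56 min
Sun: 05:57–15:59 = 10 h 2 min; less 45 min break → 9 h 17 min
Total worked: 44 h 17 min = 44.28 h.
Threshold 44 h → overtime 0 h 17 min, regular 44 h 0 min.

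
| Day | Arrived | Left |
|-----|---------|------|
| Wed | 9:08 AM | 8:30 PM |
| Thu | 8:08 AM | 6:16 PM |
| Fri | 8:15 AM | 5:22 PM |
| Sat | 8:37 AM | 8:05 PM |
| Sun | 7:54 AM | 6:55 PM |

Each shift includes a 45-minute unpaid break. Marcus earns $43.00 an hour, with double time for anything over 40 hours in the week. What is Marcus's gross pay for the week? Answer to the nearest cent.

$2524.10

Wed: 9:08 AM–8:30 PM = 11 h 22 min; less 45 min break → 10 h 37 min
Thu: 8:08 AM–6:16 PM = 10 h 8 min; less 45 min break → 9 h 23 min
Fri: 8:15 AM–5:22 PM = 9 h 7 min; less 45 min break → 8 h 22 min
Sat: 8:37 AM–8:05 PM = 11 h 28 min; less 45 min break → 10 h 43 min
Sun: 7:54 AM–6:55 PM = 11 h 1 min; less 45 min break → 10 h 16 min
Total worked: 49 h 21 min = 2961 min.
Regular 40 h 0 min = 2400 min at $43.00/h; overtime 9 h 21 min = 561 min at $86.00/h.
Pay = (2400 × $43.00 + 561 × $86.00) ÷ 60 = $2524.10.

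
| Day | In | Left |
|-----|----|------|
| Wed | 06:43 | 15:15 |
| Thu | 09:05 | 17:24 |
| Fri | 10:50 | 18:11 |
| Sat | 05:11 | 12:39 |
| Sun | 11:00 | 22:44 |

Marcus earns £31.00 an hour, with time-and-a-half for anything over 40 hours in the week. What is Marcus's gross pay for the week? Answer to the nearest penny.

Wed: 06:43–15:15 = 8 h 32 min
Thu: 09:05–17:24 = 8 h 19 min
Fri: 10:50–18:11 = 7 h 21 min
Sat: 05:11–12:39 = 7 h 28 min
Sun: 11:00–22:44 = 11 h 44 min
Total worked: 43 h 24 min = 2604 min.
Regular 40 h 0 min = 2400 min at £31.00/h; overtime 3 h 24 min = 204 min at £46.50/h.
Pay = (2400 × £31.00 + 204 × £46.50) ÷ 60 = £1398.10.

£1398.10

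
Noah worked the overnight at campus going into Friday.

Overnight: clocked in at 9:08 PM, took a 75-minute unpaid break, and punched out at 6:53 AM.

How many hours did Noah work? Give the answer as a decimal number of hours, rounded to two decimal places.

Overnight: 9:08 PM → midnight = 2 h 52 min; midnight → 6:53 AM = 6 h 53 min; span 9 h 45 min; less 75 min break → 8 h 30 min

8.50 hours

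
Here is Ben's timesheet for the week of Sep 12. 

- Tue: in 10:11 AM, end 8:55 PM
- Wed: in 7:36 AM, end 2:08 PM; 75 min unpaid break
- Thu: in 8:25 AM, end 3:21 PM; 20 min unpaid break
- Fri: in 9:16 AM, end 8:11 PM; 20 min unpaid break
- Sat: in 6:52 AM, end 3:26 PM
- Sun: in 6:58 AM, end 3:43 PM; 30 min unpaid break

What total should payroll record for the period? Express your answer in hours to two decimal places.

50.02 hours

Tue: 10:11 AM–8:55 PM = 10 h 44 min
Wed: 7:36 AM–2:08 PM = 6 h 32 min; less 75 min break → 5 h 17 min
Thu: 8:25 AM–3:21 PM = 6 h 56 min; less 20 min break → 6 h 36 min
Fri: 9:16 AM–8:11 PM = 10 h 55 min; less 20 min break → 10 h 35 min
Sat: 6:52 AM–3:26 PM = 8 h 34 min
Sun: 6:58 AM–3:43 PM = 8 h 45 min; less 30 min break → 8 h 15 min
Total: 10 h 44 min + 5 h 17 min + 6 h 36 min + 10 h 35 min + 8 h 34 min + 8 h 15 min = 50 h 1 min.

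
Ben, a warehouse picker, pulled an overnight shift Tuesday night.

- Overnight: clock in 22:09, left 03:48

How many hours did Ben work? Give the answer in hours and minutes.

Overnight: 22:09 → midnight = 1 h 51 min; midnight → 03:48 = 3 h 48 min; span 5 h 39 min

5 h 39 min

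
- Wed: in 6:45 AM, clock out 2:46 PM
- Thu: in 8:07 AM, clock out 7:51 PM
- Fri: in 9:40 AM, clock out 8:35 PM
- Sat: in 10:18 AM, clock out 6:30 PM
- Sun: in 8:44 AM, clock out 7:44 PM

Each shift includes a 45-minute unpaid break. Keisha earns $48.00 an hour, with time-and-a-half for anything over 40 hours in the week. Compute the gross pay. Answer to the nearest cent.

$2360.40

Wed: 6:45 AM–2:46 PM = 8 h 1 min; less 45 min break → 7 h 16 min
Thu: 8:07 AM–7:51 PM = 11 h 44 min; less 45 min break → 10 h 59 min
Fri: 9:40 AM–8:35 PM = 10 h 55 min; less 45 min break → 10 h 10 min
Sat: 10:18 AM–6:30 PM = 8 h 12 min; less 45 min break → 7 h 27 min
Sun: 8:44 AM–7:44 PM = 11 h 0 min; less 45 min break → 10 h 15 min
Total worked: 46 h 7 min = 2767 min.
Regular 40 h 0 min = 2400 min at $48.00/h; overtime 6 h 7 min = 367 min at $72.00/h.
Pay = (2400 × $48.00 + 367 × $72.00) ÷ 60 = $2360.40.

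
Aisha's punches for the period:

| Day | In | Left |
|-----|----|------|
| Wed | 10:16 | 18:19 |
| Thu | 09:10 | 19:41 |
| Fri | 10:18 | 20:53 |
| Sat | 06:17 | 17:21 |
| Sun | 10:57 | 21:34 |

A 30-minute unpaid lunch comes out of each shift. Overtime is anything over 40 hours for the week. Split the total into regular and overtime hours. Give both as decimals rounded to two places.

Wed: 10:16–18:19 = 8 h 3 min; less 30 min break → 7 h 33 min
Thu: 09:10–19:41 = 10 h 31 min; less 30 min break → 10 h 1 min
Fri: 10:18–20:53 = 10 h 35 min; less 30 min break → 10 h 5 min
Sat: 06:17–17:21 = 11 h 4 min; less 30 min break → 10 h 34 min
Sun: 10:57–21:34 = 10 h 37 min; less 30 min break → 10 h 7 min
Total worked: 48 h 20 min = 48.33 h.
Threshold 40 h → overtime 8 h 20 min, regular 40 h 0 min.

Regular 40.00 hours, overtime 8.33 hours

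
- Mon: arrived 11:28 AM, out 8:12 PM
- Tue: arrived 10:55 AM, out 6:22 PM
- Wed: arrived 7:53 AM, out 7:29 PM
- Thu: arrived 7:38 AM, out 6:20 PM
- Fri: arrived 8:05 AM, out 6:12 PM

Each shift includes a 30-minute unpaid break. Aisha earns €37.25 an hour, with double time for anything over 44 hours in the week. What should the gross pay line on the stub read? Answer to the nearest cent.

€1795.45

Mon: 11:28 AM–8:12 PM = 8 h 44 min; less 30 min break → 8 h 14 min
Tue: 10:55 AM–6:22 PM = 7 h 27 min; less 30 min break → 6 h 57 min
Wed: 7:53 AM–7:29 PM = 11 h 36 min; less 30 min break → 11 h 6 min
Thu: 7:38 AM–6:20 PM = 10 h 42 min; less 30 min break → 10 h 12 min
Fri: 8:05 AM–6:12 PM = 10 h 7 min; less 30 min break → 9 h 37 min
Total worked: 46 h 6 min = 2766 min.
Regular 44 h 0 min = 2640 min at €37.25/h; overtime 2 h 6 min = 126 min at €74.50/h.
Pay = (2640 × €37.25 + 126 × €74.50) ÷ 60 = €1795.45.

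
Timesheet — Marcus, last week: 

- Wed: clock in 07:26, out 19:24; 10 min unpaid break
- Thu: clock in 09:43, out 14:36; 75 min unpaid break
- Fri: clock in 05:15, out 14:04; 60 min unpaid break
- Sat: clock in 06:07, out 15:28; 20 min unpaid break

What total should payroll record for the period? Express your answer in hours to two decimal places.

32.27 hours

Wed: 07:26–19:24 = 11 h 58 min; less 10 min break → 11 h 48 min
Thu: 09:43–14:36 = 4 h 53 min; less 75 min break → 3 h 38 min
Fri: 05:15–14:04 = 8 h 49 min; less 60 min break → 7 h 49 min
Sat: 06:07–15:28 = 9 h 21 min; less 20 min break → 9 h 1 min
Total: 11 h 48 min + 3 h 38 min + 7 h 49 min + 9 h 1 min = 32 h 16 min.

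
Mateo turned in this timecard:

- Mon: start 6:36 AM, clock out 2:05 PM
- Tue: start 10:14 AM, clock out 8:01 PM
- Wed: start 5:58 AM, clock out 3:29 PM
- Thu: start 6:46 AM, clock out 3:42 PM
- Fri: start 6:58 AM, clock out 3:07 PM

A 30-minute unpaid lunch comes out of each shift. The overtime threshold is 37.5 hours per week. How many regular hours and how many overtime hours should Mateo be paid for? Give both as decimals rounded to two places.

Mon: 6:36 AM–2:05 PM = 7 h 29 min; less 30 min break → 6 h 59 min
Tue: 10:14 AM–8:01 PM = 9 h 47 min; less 30 min break → 9 h 17 min
Wed: 5:58 AM–3:29 PM = 9 h 31 min; less 30 min break → 9 h 1 min
Thu: 6:46 AM–3:42 PM = 8 h 56 min; less 30 min break → 8 h 26 min
Fri: 6:58 AM–3:07 PM = 8 h 9 min; less 30 min break → 7 h 39 min
Total worked: 41 h 22 min = 41.37 h.
Threshold 37.5 h → overtime 3 h 52 min, regular 37 h 30 min.

Regular 37.50 hours, overtime 3.87 hours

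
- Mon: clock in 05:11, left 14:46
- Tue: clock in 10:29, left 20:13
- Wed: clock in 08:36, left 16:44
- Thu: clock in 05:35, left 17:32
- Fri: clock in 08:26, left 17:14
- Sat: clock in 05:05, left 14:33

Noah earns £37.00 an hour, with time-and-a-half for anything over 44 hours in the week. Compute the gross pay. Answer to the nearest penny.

£2386.50

Mon: 05:11–14:46 = 9 h 35 min
Tue: 10:29–20:13 = 9 h 44 min
Wed: 08:36–16:44 = 8 h 8 min
Thu: 05:35–17:32 = 11 h 57 min
Fri: 08:26–17:14 = 8 h 48 min
Sat: 05:05–14:33 = 9 h 28 min
Total worked: 57 h 40 min = 3460 min.
Regular 44 h 0 min = 2640 min at £37.00/h; overtime 13 h 40 min = 820 min at £55.50/h.
Pay = (2640 × £37.00 + 820 × £55.50) ÷ 60 = £2386.50.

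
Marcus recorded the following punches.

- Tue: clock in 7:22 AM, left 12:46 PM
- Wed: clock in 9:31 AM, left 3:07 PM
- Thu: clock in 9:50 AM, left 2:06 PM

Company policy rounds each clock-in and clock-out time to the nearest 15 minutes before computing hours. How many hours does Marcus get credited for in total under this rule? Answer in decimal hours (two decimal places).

Tue: in 7:22 AM→7:15 AM, out 12:46 PM→12:45 PM; 5 h 30 min
Wed: in 9:31 AM→9:30 AM, out 3:07 PM→3:00 PM; 5 h 30 min
Thu: in 9:50 AM→9:45 AM, out 2:06 PM→2:00 PM; 4 h 15 min
Total credited: 15 h 15 min.

15.25 hours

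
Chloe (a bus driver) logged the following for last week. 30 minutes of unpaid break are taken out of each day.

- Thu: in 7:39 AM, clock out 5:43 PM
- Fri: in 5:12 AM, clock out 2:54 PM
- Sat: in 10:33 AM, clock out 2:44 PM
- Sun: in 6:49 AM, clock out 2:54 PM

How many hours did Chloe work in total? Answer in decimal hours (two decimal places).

Thu: 7:39 AM–5:43 PM = 10 h 4 min; less 30 min break → 9 h 34 min
Fri: 5:12 AM–2:54 PM = 9 h 42 min; less 30 min break → 9 h 12 min
Sat: 10:33 AM–2:44 PM = 4 h 11 min; less 30 min break → 3 h 41 min
Sun: 6:49 AM–2:54 PM = 8 h 5 min; less 30 min break → 7 h 35 min
Total: 9 h 34 min + 9 h 12 min + 3 h 41 min + 7 h 35 min = 30 h 2 min.

30.03 hours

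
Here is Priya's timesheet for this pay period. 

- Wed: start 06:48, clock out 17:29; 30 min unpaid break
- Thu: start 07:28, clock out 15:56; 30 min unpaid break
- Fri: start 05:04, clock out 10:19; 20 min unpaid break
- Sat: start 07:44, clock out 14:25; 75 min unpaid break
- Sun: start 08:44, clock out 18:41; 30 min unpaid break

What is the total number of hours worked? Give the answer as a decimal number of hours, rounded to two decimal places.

Wed: 06:48–17:29 = 10 h 41 min; less 30 min break → 10 h 11 min
Thu: 07:28–15:56 = 8 h 28 min; less 30 min break → 7 h 58 min
Fri: 05:04–10:19 = 5 h 15 min; less 20 min break → 4 h 55 min
Sat: 07:44–14:25 = 6 h 41 min; less 75 min break → 5 h 26 min
Sun: 08:44–18:41 = 9 h 57 min; less 30 min break → 9 h 27 min
Total: 10 h 11 min + 7 h 58 min + 4 h 55 min + 5 h 26 min + 9 h 27 min = 37 h 57 min.

37.95 hours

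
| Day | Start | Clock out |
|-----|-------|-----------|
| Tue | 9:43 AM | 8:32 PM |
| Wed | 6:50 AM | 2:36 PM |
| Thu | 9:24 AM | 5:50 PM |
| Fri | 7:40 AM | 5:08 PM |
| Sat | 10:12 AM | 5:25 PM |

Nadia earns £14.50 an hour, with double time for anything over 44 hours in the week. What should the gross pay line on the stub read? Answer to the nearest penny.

Tue: 9:43 AM–8:32 PM = 10 h 49 min
Wed: 6:50 AM–2:36 PM = 7 h 46 min
Thu: 9:24 AM–5:50 PM = 8 h 26 min
Fri: 7:40 AM–5:08 PM = 9 h 28 min
Sat: 10:12 AM–5:25 PM = 7 h 13 min
Total worked: 43 h 42 min = 2622 min.
Regular 43 h 42 min = 2622 min at £14.50/h; overtime 0 h 0 min = 0 min at £29.00/h.
Pay = (2622 × £14.50 + 0 × £29.00) ÷ 60 = £633.65.

£633.65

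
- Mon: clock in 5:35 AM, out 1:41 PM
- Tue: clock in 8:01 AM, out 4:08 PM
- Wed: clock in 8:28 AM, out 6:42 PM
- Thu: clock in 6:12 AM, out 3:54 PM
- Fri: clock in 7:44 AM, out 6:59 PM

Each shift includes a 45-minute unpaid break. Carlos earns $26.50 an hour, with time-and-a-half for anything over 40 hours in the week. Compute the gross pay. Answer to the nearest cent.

$1205.09

Mon: 5:35 AM–1:41 PM = 8 h 6 min; less 45 min break → 7 h 21 min
Tue: 8:01 AM–4:08 PM = 8 h 7 min; less 45 min break → 7 h 22 min
Wed: 8:28 AM–6:42 PM = 10 h 14 min; less 45 min break → 9 h 29 min
Thu: 6:12 AM–3:54 PM = 9 h 42 min; less 45 min break → 8 h 57 min
Fri: 7:44 AM–6:59 PM = 11 h 15 min; less 45 min break → 10 h 30 min
Total worked: 43 h 39 min = 2619 min.
Regular 40 h 0 min = 2400 min at $26.50/h; overtime 3 h 39 min = 219 min at $39.75/h.
Pay = (2400 × $26.50 + 219 × $39.75) ÷ 60 = $1205.09.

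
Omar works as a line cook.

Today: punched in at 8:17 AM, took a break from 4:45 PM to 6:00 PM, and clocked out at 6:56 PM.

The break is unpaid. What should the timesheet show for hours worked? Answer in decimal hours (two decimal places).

Today: 8:17 AM–6:56 PM = 10 h 39 min; less 75 min break → 9 h 24 min

9.40 hours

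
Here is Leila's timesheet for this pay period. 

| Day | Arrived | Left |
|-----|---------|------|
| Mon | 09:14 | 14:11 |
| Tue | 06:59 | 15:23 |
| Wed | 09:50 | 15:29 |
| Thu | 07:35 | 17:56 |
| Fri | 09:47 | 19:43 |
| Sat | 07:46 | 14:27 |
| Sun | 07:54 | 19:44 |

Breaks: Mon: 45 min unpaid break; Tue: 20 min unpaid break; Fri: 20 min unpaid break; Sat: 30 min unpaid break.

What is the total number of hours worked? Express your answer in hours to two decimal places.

Mon: 09:14–14:11 = 4 h 57 min; less 45 min break → 4 h 12 min
Tue: 06:59–15:23 = 8 h 24 min; less 20 min break → 8 h 4 min
Wed: 09:50–15:29 = 5 h 39 min
Thu: 07:35–17:56 = 10 h 21 min
Fri: 09:47–19:43 = 9 h 56 min; less 20 min break → 9 h 36 min
Sat: 07:46–14:27 = 6 h 41 min; less 30 min break → 6 h 11 min
Sun: 07:54–19:44 = 11 h 50 min
Total: 4 h 12 min + 8 h 4 min + 5 h 39 min + 10 h 21 min + 9 h 36 min + 6 h 11 min + 11 h 50 min = 55 h 53 min.

55.88 hours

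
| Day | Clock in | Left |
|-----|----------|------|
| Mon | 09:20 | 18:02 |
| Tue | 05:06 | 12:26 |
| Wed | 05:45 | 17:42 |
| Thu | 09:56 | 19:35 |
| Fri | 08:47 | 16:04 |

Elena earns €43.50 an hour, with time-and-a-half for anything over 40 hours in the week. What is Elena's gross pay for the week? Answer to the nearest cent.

€2060.81

Mon: 09:20–18:02 = 8 h 42 min
Tue: 05:06–12:26 = 7 h 20 min
Wed: 05:45–17:42 = 11 h 57 min
Thu: 09:56–19:35 = 9 h 39 min
Fri: 08:47–16:04 = 7 h 17 min
Total worked: 44 h 55 min = 2695 min.
Regular 40 h 0 min = 2400 min at €43.50/h; overtime 4 h 55 min = 295 min at €65.25/h.
Pay = (2400 × €43.50 + 295 × €65.25) ÷ 60 = €2060.81.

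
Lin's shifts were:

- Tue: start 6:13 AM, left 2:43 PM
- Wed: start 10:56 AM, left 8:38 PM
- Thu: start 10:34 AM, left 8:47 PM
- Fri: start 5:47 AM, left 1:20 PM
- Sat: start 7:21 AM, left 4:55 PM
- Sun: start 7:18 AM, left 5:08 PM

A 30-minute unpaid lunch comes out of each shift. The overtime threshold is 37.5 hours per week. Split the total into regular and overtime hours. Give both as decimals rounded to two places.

Tue: 6:13 AM–2:43 PM = 8 h 30 min; less 30 min break → 8 h 0 min
Wed: 10:56 AM–8:38 PM = 9 h 42 min; less 30 min break → 9 h 12 min
Thu: 10:34 AM–8:47 PM = 10 h 13 min; less 30 min break → 9 h 43 min
Fri: 5:47 AM–1:20 PM = 7 h 33 min; less 30 min break → 7 h 3 min
Sat: 7:21 AM–4:55 PM = 9 h 34 min; less 30 min break → 9 h 4 min
Sun: 7:18 AM–5:08 PM = 9 h 50 min; less 30 min break → 9 h 20 min
Total worked: 52 h 22 min = 52.37 h.
Threshold 37.5 h → overtime 14 h 52 min, regular 37 h 30 min.

Regular 37.50 hours, overtime 14.87 hours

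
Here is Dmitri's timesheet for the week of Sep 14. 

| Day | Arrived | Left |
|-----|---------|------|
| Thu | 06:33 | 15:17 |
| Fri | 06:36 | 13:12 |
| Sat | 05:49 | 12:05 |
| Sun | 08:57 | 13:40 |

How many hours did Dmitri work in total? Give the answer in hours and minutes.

26 h 19 min

Thu: 06:33–15:17 = 8 h 44 min
Fri: 06:36–13:12 = 6 h 36 min
Sat: 05:49–12:05 = 6 h 16 min
Sun: 08:57–13:40 = 4 h 43 min
Total: 8 h 44 min + 6 h 36 min + 6 h 16 min + 4 h 43 min = 26 h 19 min.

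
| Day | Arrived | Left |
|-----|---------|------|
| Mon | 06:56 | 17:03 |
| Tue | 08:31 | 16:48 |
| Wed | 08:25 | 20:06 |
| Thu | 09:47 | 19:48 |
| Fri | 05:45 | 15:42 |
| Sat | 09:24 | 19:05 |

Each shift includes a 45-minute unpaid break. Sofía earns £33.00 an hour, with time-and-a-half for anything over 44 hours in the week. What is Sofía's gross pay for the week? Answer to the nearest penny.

£2008.05

Mon: 06:56–17:03 = 10 h 7 min; less 45 min break → 9 h 22 min
Tue: 08:31–16:48 = 8 h 17 min; less 45 min break → 7 h 32 min
Wed: 08:25–20:06 = 11 h 41 min; less 45 min break → 10 h 56 min
Thu: 09:47–19:48 = 10 h 1 min; less 45 min break → 9 h 16 min
Fri: 05:45–15:42 = 9 h 57 min; less 45 min break → 9 h 12 min
Sat: 09:24–19:05 = 9 h 41 min; less 45 min break → 8 h 56 min
Total worked: 55 h 14 min = 3314 min.
Regular 44 h 0 min = 2640 min at £33.00/h; overtime 11 h 14 min = 674 min at £49.50/h.
Pay = (2640 × £33.00 + 674 × £49.50) ÷ 60 = £2008.05.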